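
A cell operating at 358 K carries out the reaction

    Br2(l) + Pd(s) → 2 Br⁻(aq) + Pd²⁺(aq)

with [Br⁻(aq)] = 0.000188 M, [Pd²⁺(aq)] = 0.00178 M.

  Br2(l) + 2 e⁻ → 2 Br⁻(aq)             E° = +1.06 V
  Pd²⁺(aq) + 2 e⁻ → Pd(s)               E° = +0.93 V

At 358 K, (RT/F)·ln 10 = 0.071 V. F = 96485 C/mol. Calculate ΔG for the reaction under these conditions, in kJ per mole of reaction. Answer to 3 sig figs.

With Br₂/Br⁻ reduced at the cathode, E°cell = +1.06 − (+0.93) = +0.13 V and n = 2.
Q = [Br⁻(aq)]^2·[Pd²⁺(aq)] = 6.29×10^−11, so log Q = −10.201 and E = +0.13 − (0.071/2)(−10.201) = +0.4921 V.
ΔG = −nFE = −(2)(96485)(+0.4921) J/mol = −95.0 kJ/mol.

−95.0 kJ/mol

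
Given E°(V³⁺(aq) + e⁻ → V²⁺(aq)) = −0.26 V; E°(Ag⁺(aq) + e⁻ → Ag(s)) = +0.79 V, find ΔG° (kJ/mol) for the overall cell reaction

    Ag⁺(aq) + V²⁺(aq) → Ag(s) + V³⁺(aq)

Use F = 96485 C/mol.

In the reaction as written Ag⁺(aq) is reduced, so the Ag⁺/Ag couple is the cathode and V³⁺/V²⁺ is the anode.
E°cell = +0.79 − (−0.26) = +1.05 V; balancing electrons gives n = 1.
ΔG° = −nFE°cell = −(1)(96485)(+1.05) J/mol = −101 kJ/mol.

−101 kJ/mol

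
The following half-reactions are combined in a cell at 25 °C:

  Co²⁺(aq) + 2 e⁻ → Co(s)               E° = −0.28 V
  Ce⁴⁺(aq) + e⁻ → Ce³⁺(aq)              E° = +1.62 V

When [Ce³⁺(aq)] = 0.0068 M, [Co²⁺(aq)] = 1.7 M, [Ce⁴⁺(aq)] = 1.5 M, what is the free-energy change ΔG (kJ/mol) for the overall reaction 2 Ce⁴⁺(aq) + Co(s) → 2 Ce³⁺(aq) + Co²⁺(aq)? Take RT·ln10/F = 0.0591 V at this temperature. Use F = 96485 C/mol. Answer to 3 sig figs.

With Ce⁴⁺/Ce³⁺ reduced at the cathode, E°cell = +1.62 − (−0.28) = +1.90 V and n = 2.
Here Q = ([Ce³⁺(aq)]^2·[Co²⁺(aq)]) / [Ce⁴⁺(aq)]^2 = 3.49×10^−5 (log Q = −4.457), giving E = +1.90 − (0.0591/2)·(−4.457) = +2.0317 V.
ΔG = −nFE = −(2)(96485)(+2.0317) J/mol = −392 kJ/mol.

−392 kJ/mol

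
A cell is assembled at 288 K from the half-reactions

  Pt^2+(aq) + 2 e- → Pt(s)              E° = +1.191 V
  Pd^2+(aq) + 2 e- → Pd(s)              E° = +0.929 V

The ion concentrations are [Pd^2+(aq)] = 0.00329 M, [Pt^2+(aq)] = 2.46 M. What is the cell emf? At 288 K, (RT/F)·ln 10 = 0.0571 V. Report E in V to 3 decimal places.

+0.344 V

Since E°(Pt²⁺/Pt) > E°(Pd²⁺/Pd), Pt²⁺/Pt serves as the cathode.
E°cell = E°cat − E°an = +1.191 − (+0.929) = +0.262 V; n = 2.
For the overall reaction Pt^2+(aq) + Pd(s) → Pt(s) + Pd^2+(aq), Q = [Pd^2+(aq)] / [Pt^2+(aq)] = 0.00134, giving log Q = −2.874.
E = E° − (0.0571/n)·log Q = +0.262 − (0.0571/2)(−2.874) = +0.344 V.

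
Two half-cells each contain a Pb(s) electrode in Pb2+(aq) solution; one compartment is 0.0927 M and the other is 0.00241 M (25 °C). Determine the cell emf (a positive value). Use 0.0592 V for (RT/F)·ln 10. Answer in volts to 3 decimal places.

For a concentration cell E°cell = 0, since both electrodes use the same couple.
The compartment with the higher Pb2+(aq) concentration (0.0927 M) acts as the cathode; ions are reduced there and produced at the dilute (0.00241 M) anode.
With n = 2, Ecell = −(0.0592/2)·log([dilute]/[conc]) = −(0.0592/2)·log(0.00241/0.0927) = +0.047 V.

0.047 V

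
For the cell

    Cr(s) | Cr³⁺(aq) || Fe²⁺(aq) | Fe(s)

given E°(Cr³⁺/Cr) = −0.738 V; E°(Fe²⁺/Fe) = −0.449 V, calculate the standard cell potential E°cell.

+0.289 V

By convention the left-hand electrode in cell notation is the anode (oxidation) and the right-hand electrode is the cathode (reduction).
E°cell = E°(right) − E°(left) = −0.449 − (−0.738) = +0.289 V.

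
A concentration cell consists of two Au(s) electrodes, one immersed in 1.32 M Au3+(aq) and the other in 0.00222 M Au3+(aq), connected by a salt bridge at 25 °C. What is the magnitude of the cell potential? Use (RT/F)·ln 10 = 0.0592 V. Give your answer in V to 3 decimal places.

0.055 V

For a concentration cell E°cell = 0, since both electrodes use the same couple.
The compartment with the higher Au3+(aq) concentration (1.32 M) acts as the cathode; ions are reduced there and produced at the dilute (0.00222 M) anode.
With n = 3, Ecell = −(0.0592/3)·log([dilute]/[conc]) = −(0.0592/3)·log(0.00222/1.32) = +0.055 V.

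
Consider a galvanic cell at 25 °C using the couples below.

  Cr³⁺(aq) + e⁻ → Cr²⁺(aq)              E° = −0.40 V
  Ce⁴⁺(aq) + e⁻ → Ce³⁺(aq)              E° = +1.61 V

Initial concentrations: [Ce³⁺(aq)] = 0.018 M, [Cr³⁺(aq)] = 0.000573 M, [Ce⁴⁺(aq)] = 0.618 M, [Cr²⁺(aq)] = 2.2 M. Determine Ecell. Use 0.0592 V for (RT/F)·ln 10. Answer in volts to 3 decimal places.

+2.313 V

Since E°(Ce⁴⁺/Ce³⁺) > E°(Cr³⁺/Cr²⁺), Ce⁴⁺/Ce³⁺ serves as the cathode.
E°cell = +1.61 − (−0.40) = +2.01 V, with n = 1 electron transferred.
For the overall reaction Ce⁴⁺(aq) + Cr²⁺(aq) → Ce³⁺(aq) + Cr³⁺(aq), Q = ([Ce³⁺(aq)]·[Cr³⁺(aq)]) / ([Ce⁴⁺(aq)]·[Cr²⁺(aq)]) = 7.59×10^−6, giving log Q = −5.120.
By the Nernst equation, E = +2.01 − (0.0592/1)·(−5.120) = +2.313 V.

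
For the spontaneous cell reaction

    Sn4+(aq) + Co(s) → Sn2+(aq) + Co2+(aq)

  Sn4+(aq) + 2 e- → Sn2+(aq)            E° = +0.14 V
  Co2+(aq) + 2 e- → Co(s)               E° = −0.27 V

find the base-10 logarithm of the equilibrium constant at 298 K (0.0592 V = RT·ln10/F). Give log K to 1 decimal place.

The Sn⁴⁺/Sn²⁺ couple is reduced (cathode); E°cell = +0.14 − (−0.27) = +0.41 V with n = 2.
At equilibrium E = 0, so log K = nE°cell / 0.0592 = (2)(+0.41) / 0.0592 = 13.9.

log K = 13.9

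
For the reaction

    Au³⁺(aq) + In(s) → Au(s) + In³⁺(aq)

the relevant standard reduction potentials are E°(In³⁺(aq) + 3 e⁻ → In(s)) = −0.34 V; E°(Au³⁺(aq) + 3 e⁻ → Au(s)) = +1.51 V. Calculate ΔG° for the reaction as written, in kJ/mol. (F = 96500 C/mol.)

In the reaction as written Au³⁺(aq) is reduced, so the Au³⁺/Au couple is the cathode and In³⁺/In is the anode.
E°cell = +1.51 − (−0.34) = +1.85 V; balancing electrons gives n = 3.
ΔG° = −nFE°cell = −(3)(96500)(+1.85) J/mol = −536 kJ/mol.

−536 kJ/mol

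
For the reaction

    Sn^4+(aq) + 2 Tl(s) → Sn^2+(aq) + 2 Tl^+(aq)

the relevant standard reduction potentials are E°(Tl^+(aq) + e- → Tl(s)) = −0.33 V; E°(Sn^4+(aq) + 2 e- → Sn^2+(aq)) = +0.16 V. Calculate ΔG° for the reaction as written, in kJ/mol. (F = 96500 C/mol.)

In the reaction as written Sn^4+(aq) is reduced, so the Sn⁴⁺/Sn²⁺ couple is the cathode and Tl⁺/Tl is the anode.
E°cell = +0.16 − (−0.33) = +0.49 V; balancing electrons gives n = 2.
ΔG° = −nFE°cell = −(2)(96500)(+0.49) J/mol = −94.6 kJ/mol.

−94.6 kJ/mol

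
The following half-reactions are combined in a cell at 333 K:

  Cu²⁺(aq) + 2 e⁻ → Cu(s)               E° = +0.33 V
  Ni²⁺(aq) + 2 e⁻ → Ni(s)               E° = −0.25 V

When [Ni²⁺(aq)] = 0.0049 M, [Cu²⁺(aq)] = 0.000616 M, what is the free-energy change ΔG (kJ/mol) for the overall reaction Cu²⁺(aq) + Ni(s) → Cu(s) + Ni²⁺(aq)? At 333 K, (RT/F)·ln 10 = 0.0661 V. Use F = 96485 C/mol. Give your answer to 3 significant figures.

−106 kJ/mol

E°cell = +0.33 − (−0.25) = +0.58 V; the balanced reaction transfers n = 2 electrons.
The reaction quotient is [Ni²⁺(aq)] / [Cu²⁺(aq)] = 7.95; by Nernst, E = +0.58 − (0.0661/2)(0.901) = +0.5502 V.
Finally ΔG = −nFE = −(2)(96485 C/mol)(+0.5502 V) = −106 kJ/mol.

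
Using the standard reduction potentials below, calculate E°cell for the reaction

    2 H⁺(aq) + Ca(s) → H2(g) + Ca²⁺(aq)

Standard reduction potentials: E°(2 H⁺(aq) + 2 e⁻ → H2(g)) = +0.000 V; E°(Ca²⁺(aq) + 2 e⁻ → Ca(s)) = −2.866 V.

+2.866 V

H⁺(aq) gains electrons, so the 2H⁺/H₂ couple is the cathode; the Ca²⁺/Ca couple is the anode.
E°cell = E°(cathode) − E°(anode) = +0.000 − (−2.866) = +2.866 V.
The positive value indicates the reaction is spontaneous as written.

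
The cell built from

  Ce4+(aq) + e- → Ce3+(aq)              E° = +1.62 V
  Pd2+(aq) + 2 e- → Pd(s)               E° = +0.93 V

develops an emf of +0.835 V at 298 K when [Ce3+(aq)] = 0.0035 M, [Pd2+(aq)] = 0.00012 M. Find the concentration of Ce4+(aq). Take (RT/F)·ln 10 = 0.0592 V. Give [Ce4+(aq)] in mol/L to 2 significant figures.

0.011 M

With Ce⁴⁺/Ce³⁺ at the cathode and Pd²⁺/Pd at the anode, E°cell = +1.62 − (+0.93) = +0.69 V (n = 2).
Rearranging E = E° − (0.0592/n)·log Q gives log Q = 2(+0.69 − (+0.835))/0.0592 = −4.899.
The balanced reaction is 2 Ce4+(aq) + Pd(s) → 2 Ce3+(aq) + Pd2+(aq), so Q = ([Ce3+(aq)]^2·[Pd2+(aq)]) / [Ce4+(aq)]^2.
Isolating [Ce4+(aq)] in Q = 10^{−4.899} yields log [Ce4+(aq)] = −1.967, i.e. 0.011 M.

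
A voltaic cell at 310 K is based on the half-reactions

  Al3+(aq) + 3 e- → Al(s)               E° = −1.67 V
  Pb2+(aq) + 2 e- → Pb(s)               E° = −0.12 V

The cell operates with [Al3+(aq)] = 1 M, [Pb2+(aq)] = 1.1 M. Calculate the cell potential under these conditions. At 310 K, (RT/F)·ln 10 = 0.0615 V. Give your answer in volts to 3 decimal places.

+1.551 V

Since E°(Pb²⁺/Pb) > E°(Al³⁺/Al), Pb²⁺/Pb serves as the cathode.
E°cell = E°cat − E°an = −0.12 − (−1.67) = +1.55 V; n = 6.
The balanced reaction is 3 Pb2+(aq) + 2 Al(s) → 3 Pb(s) + 2 Al3+(aq), so Q = [Al3+(aq)]^2 / [Pb2+(aq)]^3 = 0.751 and log Q = −0.124.
By the Nernst equation, E = +1.55 − (0.0615/6)·(−0.124) = +1.551 V.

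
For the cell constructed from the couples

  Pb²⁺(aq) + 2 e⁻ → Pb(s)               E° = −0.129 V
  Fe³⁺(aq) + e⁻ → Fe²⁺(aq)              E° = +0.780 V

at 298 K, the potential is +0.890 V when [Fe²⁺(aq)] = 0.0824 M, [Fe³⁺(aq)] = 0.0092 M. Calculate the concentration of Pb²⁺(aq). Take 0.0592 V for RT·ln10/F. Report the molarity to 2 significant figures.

0.055 M

With Fe³⁺/Fe²⁺ at the cathode and Pb²⁺/Pb at the anode, E°cell = +0.780 − (−0.129) = +0.909 V (n = 2).
Rearranging E = E° − (0.0592/n)·log Q gives log Q = 2(+0.909 − (+0.890))/0.0592 = 0.642.
The balanced reaction is 2 Fe³⁺(aq) + Pb(s) → 2 Fe²⁺(aq) + Pb²⁺(aq), so Q = ([Fe²⁺(aq)]^2·[Pb²⁺(aq)]) / [Fe³⁺(aq)]^2.
Solving for the unknown gives log [Pb²⁺(aq)] = −1.262, so [Pb²⁺(aq)] ≈ 0.055 M.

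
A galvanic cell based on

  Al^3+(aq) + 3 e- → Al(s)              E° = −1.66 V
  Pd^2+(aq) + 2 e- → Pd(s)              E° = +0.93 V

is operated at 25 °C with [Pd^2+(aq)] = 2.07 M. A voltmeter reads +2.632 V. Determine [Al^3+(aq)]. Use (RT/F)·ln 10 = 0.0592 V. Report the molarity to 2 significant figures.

0.022 M

Pd²⁺/Pd is the cathode (higher E°); E°cell = +0.93 − (−1.66) = +2.59 V with n = 6.
From the Nernst equation, log Q = n(E° − E)/0.0592 = 6·(+2.59 − (+2.632))/0.0592 = −4.257.
The balanced reaction is 3 Pd^2+(aq) + 2 Al(s) → 3 Pd(s) + 2 Al^3+(aq), so Q = [Al^3+(aq)]^2 / [Pd^2+(aq)]^3.
Isolating [Al^3+(aq)] in Q = 10^{−4.257} yields log [Al^3+(aq)] = −1.655, i.e. 0.022 M.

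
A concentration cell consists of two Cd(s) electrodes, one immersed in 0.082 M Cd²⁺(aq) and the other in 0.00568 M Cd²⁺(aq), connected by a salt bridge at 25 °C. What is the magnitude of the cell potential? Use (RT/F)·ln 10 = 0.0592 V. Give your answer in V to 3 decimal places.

For a concentration cell E°cell = 0, since both electrodes use the same couple.
The compartment with the higher Cd²⁺(aq) concentration (0.082 M) acts as the cathode; ions are reduced there and produced at the dilute (0.00568 M) anode.
With n = 2, Ecell = −(0.0592/2)·log([dilute]/[conc]) = −(0.0592/2)·log(0.00568/0.082) = +0.034 V.

0.034 V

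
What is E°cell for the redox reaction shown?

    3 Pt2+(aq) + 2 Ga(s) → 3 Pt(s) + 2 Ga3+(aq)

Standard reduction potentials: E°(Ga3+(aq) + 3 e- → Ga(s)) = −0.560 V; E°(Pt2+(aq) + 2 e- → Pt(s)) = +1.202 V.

+1.762 V

Pt2+(aq) gains electrons, so the Pt²⁺/Pt couple is the cathode; the Ga³⁺/Ga couple is the anode.
E°cell = E°(cathode) − E°(anode) = +1.202 − (−0.560) = +1.762 V.
The positive value indicates the reaction is spontaneous as written.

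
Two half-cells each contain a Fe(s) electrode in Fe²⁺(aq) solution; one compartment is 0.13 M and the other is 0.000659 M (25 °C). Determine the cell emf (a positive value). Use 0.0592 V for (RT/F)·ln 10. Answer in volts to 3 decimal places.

0.068 V

For a concentration cell E°cell = 0, since both electrodes use the same couple.
The compartment with the higher Fe²⁺(aq) concentration (0.13 M) acts as the cathode; ions are reduced there and produced at the dilute (0.000659 M) anode.
With n = 2, Ecell = −(0.0592/2)·log([dilute]/[conc]) = −(0.0592/2)·log(0.000659/0.13) = +0.068 V.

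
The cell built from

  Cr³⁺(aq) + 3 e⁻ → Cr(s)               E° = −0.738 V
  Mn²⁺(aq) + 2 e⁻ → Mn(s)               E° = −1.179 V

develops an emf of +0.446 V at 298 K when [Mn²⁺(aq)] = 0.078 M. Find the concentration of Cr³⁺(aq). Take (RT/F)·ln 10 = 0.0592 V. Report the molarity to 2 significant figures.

0.039 M

With Cr³⁺/Cr at the cathode and Mn²⁺/Mn at the anode, E°cell = −0.738 − (−1.179) = +0.441 V (n = 6).
Since E = E° − (0.0592/n)·log Q, log Q = n(E° − E)/0.0592 = −0.507.
For 2 Cr³⁺(aq) + 3 Mn(s) → 2 Cr(s) + 3 Mn²⁺(aq), the reaction quotient is Q = [Mn²⁺(aq)]^3 / [Cr³⁺(aq)]^2.
Isolating [Cr³⁺(aq)] in Q = 10^{−0.507} yields log [Cr³⁺(aq)] = −1.408, i.e. 0.039 M.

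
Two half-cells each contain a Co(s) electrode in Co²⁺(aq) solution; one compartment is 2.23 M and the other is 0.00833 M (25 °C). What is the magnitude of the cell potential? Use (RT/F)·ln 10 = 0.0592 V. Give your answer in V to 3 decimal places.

For a concentration cell E°cell = 0, since both electrodes use the same couple.
The compartment with the higher Co²⁺(aq) concentration (2.23 M) acts as the cathode; ions are reduced there and produced at the dilute (0.00833 M) anode.
With n = 2, Ecell = −(0.0592/2)·log([dilute]/[conc]) = −(0.0592/2)·log(0.00833/2.23) = +0.072 V.

0.072 V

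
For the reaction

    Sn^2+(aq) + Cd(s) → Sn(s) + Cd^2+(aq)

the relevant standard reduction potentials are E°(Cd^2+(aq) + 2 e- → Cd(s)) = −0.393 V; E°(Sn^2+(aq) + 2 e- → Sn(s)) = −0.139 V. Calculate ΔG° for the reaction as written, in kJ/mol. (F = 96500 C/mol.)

In the reaction as written Sn^2+(aq) is reduced, so the Sn²⁺/Sn couple is the cathode and Cd²⁺/Cd is the anode.
E°cell = −0.139 − (−0.393) = +0.254 V; balancing electrons gives n = 2.
ΔG° = −nFE°cell = −(2)(96500)(+0.254) J/mol = −49.0 kJ/mol.

−49.0 kJ/mol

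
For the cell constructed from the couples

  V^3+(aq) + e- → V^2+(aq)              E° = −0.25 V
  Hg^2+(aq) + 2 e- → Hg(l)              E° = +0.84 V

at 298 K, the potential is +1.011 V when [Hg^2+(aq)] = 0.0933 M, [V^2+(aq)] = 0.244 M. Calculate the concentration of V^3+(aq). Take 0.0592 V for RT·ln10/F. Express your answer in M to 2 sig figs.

Hg²⁺/Hg is the cathode (higher E°); E°cell = +0.84 − (−0.25) = +1.09 V with n = 2.
Since E = E° − (0.0592/n)·log Q, log Q = n(E° − E)/0.0592 = 2.669.
Balancing electrons gives Hg^2+(aq) + 2 V^2+(aq) → Hg(l) + 2 V^3+(aq); thus Q = [V^3+(aq)]^2 / ([Hg^2+(aq)]·[V^2+(aq)]^2).
Substituting the known concentrations and solving, log [V^3+(aq)] = 0.207 and [V^3+(aq)] = 1.6 M.

1.6 M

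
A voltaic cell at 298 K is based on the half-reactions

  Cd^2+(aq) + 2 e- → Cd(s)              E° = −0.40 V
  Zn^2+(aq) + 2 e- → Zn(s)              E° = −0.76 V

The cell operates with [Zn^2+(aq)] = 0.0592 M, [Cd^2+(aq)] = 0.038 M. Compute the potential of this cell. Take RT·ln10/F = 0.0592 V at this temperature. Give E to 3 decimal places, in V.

+0.354 V

The Cd²⁺/Cd couple has the more positive E°, so it is the cathode; Zn²⁺/Zn is the anode.
The standard potential is −0.40 − (−0.76) = +0.36 V and the balanced reaction transfers n = 2 electrons.
For the overall reaction Cd^2+(aq) + Zn(s) → Cd(s) + Zn^2+(aq), Q = [Zn^2+(aq)] / [Cd^2+(aq)] = 1.56, giving log Q = 0.193.
E = E° − (0.0592/n)·log Q = +0.36 − (0.0592/2)(0.193) = +0.354 V.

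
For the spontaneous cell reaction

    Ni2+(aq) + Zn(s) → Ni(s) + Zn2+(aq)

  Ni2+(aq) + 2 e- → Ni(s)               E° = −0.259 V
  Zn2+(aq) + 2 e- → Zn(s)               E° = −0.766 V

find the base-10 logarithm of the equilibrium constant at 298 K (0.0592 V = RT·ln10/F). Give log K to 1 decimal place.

log K = 17.1

The Ni²⁺/Ni couple is reduced (cathode); E°cell = −0.259 − (−0.766) = +0.507 V with n = 2.
At equilibrium E = 0, so log K = nE°cell / 0.0592 = (2)(+0.507) / 0.0592 = 17.1.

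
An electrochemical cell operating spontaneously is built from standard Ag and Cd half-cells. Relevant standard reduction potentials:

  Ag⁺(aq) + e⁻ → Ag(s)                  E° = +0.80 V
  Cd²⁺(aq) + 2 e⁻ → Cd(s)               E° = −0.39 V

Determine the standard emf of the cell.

The Ag⁺/Ag couple has the higher E°, so Ag ion is reduced (cathode) and Cd is oxidized (anode).
E°cell = E°(cathode) − E°(anode) = +0.80 − (−0.39) = +1.19 V.

+1.19 V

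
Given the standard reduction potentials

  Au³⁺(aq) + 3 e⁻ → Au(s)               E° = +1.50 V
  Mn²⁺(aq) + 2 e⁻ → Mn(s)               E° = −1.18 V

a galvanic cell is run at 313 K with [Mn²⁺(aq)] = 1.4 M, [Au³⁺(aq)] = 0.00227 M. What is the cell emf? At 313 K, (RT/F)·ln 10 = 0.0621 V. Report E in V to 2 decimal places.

Since E°(Au³⁺/Au) > E°(Mn²⁺/Mn), Au³⁺/Au serves as the cathode.
E°cell = +1.50 − (−1.18) = +2.68 V, with n = 6 electrons transferred.
The balanced reaction is 2 Au³⁺(aq) + 3 Mn(s) → 2 Au(s) + 3 Mn²⁺(aq), so Q = [Mn²⁺(aq)]^3 / [Au³⁺(aq)]^2 = 5.33×10^5 and log Q = 5.726.
By the Nernst equation, E = +2.68 − (0.0621/6)·(5.726) = +2.62 V.

+2.62 V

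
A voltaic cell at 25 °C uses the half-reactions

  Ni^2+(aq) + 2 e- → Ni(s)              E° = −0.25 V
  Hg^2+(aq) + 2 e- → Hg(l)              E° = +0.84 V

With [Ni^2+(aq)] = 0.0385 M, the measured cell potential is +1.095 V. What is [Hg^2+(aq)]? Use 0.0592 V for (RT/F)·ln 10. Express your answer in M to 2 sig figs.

0.057 M

The Hg²⁺/Hg couple has the larger reduction potential, so it is the cathode: E°cell = +0.84 − (−0.25) = +1.09 V and n = 2.
From the Nernst equation, log Q = n(E° − E)/0.0592 = 2·(+1.09 − (+1.095))/0.0592 = −0.169.
Balancing electrons gives Hg^2+(aq) + Ni(s) → Hg(l) + Ni^2+(aq); thus Q = [Ni^2+(aq)] / [Hg^2+(aq)].
Solving for the unknown gives log [Hg^2+(aq)] = −1.246, so [Hg^2+(aq)] ≈ 0.057 M.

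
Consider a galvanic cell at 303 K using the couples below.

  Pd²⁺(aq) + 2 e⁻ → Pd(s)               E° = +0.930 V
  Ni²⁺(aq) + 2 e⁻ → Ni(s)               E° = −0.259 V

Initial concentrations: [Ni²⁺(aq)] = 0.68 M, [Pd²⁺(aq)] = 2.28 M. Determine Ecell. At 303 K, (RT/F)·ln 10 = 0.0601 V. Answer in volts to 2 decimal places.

Pd²⁺/Pd is reduced (cathode, E° = +0.930 V) and Ni²⁺/Ni is oxidized (anode).
E°cell = E°cat − E°an = +0.930 − (−0.259) = +1.189 V; n = 2.
For the overall reaction Pd²⁺(aq) + Ni(s) → Pd(s) + Ni²⁺(aq), Q = [Ni²⁺(aq)] / [Pd²⁺(aq)] = 0.298, giving log Q = −0.525.
Applying E = E° − (RT ln10/nF)·log Q gives +1.189 − (0.0601/2)(−0.525) = +1.20 V.

+1.20 V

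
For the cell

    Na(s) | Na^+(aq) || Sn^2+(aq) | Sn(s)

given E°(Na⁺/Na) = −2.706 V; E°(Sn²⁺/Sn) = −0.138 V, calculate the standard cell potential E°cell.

+2.568 V

By convention the left-hand electrode in cell notation is the anode (oxidation) and the right-hand electrode is the cathode (reduction).
E°cell = E°(right) − E°(left) = −0.138 − (−2.706) = +2.568 V.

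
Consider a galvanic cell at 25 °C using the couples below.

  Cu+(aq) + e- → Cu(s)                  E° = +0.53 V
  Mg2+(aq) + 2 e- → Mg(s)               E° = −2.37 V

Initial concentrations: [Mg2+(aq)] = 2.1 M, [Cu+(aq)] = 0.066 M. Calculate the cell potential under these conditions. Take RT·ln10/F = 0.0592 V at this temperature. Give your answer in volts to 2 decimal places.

+2.82 V

Since E°(Cu⁺/Cu) > E°(Mg²⁺/Mg), Cu⁺/Cu serves as the cathode.
E°cell = +0.53 − (−2.37) = +2.90 V, with n = 2 electrons transferred.
For the overall reaction 2 Cu+(aq) + Mg(s) → 2 Cu(s) + Mg2+(aq), Q = [Mg2+(aq)] / [Cu+(aq)]^2 = 482, giving log Q = 2.683.
By the Nernst equation, E = +2.90 − (0.0592/2)·(2.683) = +2.82 V.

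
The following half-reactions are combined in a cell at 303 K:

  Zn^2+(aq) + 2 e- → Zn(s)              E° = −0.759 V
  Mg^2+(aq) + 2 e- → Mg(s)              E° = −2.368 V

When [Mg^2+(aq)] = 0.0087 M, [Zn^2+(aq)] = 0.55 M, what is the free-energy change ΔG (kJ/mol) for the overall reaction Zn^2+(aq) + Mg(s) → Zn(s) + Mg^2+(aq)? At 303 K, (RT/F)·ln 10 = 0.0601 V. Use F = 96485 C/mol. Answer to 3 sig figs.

E°cell = −0.759 − (−2.368) = +1.609 V; the balanced reaction transfers n = 2 electrons.
The reaction quotient is [Mg^2+(aq)] / [Zn^2+(aq)] = 0.0158; by Nernst, E = +1.609 − (0.0601/2)(−1.801) = +1.6631 V.
ΔG = −nFE = −(2)(96485)(+1.6631) J/mol = −321 kJ/mol.

−321 kJ/mol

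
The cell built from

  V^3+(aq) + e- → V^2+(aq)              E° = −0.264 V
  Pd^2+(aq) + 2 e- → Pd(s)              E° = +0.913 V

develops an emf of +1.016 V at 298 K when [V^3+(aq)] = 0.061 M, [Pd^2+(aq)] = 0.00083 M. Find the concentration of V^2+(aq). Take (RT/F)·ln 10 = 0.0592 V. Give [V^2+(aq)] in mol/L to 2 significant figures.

0.0040 M

Pd²⁺/Pd is the cathode (higher E°); E°cell = +0.913 − (−0.264) = +1.177 V with n = 2.
Rearranging E = E° − (0.0592/n)·log Q gives log Q = 2(+1.177 − (+1.016))/0.0592 = 5.439.
For Pd^2+(aq) + 2 V^2+(aq) → Pd(s) + 2 V^3+(aq), the reaction quotient is Q = [V^3+(aq)]^2 / ([Pd^2+(aq)]·[V^2+(aq)]^2).
Substituting the known concentrations and solving, log [V^2+(aq)] = −2.394 and [V^2+(aq)] = 0.0040 M.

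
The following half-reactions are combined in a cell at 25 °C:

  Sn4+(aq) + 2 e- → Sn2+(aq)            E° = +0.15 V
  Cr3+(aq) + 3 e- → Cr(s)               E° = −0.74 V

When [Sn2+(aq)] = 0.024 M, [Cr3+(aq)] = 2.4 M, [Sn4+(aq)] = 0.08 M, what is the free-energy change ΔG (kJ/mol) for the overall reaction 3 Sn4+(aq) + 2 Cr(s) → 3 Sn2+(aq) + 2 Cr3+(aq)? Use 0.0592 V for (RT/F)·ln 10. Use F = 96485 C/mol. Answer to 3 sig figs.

E°cell = +0.15 − (−0.74) = +0.89 V; the balanced reaction transfers n = 6 electrons.
Q = ([Sn2+(aq)]^3·[Cr3+(aq)]^2) / [Sn4+(aq)]^3 = 0.156, so log Q = −0.808 and E = +0.89 − (0.0592/6)(−0.808) = +0.8980 V.
Then ΔG = −nFE = −6 × 96485 × +0.8980 J/mol = −520 kJ/mol.

−520 kJ/mol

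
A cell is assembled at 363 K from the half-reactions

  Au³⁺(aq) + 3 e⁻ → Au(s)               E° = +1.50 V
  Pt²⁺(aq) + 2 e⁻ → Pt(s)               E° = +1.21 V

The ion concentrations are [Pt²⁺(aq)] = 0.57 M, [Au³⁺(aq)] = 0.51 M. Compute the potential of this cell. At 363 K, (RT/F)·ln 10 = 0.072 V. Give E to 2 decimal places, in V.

The Au³⁺/Au couple has the more positive E°, so it is the cathode; Pt²⁺/Pt is the anode.
E°cell = +1.50 − (+1.21) = +0.29 V, with n = 6 electrons transferred.
Balancing gives 2 Au³⁺(aq) + 3 Pt(s) → 2 Au(s) + 3 Pt²⁺(aq); hence Q = [Pt²⁺(aq)]^3 / [Au³⁺(aq)]^2 = 0.712 (log Q = −0.148).
E = E° − (0.072/n)·log Q = +0.29 − (0.072/6)(−0.148) = +0.29 V.

+0.29 V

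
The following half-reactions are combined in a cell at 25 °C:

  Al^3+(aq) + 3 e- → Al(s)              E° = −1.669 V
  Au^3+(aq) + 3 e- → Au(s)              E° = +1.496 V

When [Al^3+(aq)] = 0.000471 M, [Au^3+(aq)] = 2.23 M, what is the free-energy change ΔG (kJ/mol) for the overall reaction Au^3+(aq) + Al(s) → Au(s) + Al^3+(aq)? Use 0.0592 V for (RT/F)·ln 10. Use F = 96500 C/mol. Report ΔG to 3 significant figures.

−937 kJ/mol

The standard cell potential is +1.496 − (−1.669) = +3.165 V, with n = 3 electrons in the balanced equation.
Here Q = [Al^3+(aq)] / [Au^3+(aq)] = 0.000211 (log Q = −3.675), giving E = +3.165 − (0.0592/3)·(−3.675) = +3.2375 V.
Then ΔG = −nFE = −3 × 96500 × +3.2375 J/mol = −937 kJ/mol.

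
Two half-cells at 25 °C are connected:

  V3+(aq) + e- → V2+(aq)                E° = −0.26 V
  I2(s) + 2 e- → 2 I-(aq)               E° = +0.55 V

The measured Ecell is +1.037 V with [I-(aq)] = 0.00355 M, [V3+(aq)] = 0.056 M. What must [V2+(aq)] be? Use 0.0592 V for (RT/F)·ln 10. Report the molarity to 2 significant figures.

I₂/I⁻ is the cathode (higher E°); E°cell = +0.55 − (−0.26) = +0.81 V with n = 2.
From the Nernst equation, log Q = n(E° − E)/0.0592 = 2·(+0.81 − (+1.037))/0.0592 = −7.669.
Balancing electrons gives I2(s) + 2 V2+(aq) → 2 I-(aq) + 2 V3+(aq); thus Q = ([I-(aq)]^2·[V3+(aq)]^2) / [V2+(aq)]^2.
Solving for the unknown gives log [V2+(aq)] = 0.133, so [V2+(aq)] ≈ 1.4 M.

1.4 M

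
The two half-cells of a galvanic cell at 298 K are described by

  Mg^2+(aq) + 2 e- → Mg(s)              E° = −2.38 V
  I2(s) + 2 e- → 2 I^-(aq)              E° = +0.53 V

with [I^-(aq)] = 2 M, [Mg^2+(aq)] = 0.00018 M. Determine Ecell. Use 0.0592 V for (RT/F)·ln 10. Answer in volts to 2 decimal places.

+3.00 V

I₂/I⁻ is reduced (cathode, E° = +0.53 V) and Mg²⁺/Mg is oxidized (anode).
E°cell = +0.53 − (−2.38) = +2.91 V, with n = 2 electrons transferred.
The balanced reaction is I2(s) + Mg(s) → 2 I^-(aq) + Mg^2+(aq), so Q = [I^-(aq)]^2·[Mg^2+(aq)] = 0.00072 and log Q = −3.143.
Applying E = E° − (RT ln10/nF)·log Q gives +2.91 − (0.0592/2)(−3.143) = +3.00 V.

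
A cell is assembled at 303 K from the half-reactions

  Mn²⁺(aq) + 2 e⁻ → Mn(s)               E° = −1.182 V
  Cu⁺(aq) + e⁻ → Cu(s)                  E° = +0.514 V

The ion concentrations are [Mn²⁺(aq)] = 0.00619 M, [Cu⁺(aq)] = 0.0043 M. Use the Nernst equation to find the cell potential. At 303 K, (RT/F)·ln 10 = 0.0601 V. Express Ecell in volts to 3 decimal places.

+1.620 V

The Cu⁺/Cu couple has the more positive E°, so it is the cathode; Mn²⁺/Mn is the anode.
E°cell = +0.514 − (−1.182) = +1.696 V, with n = 2 electrons transferred.
For the overall reaction 2 Cu⁺(aq) + Mn(s) → 2 Cu(s) + Mn²⁺(aq), Q = [Mn²⁺(aq)] / [Cu⁺(aq)]^2 = 335, giving log Q = 2.525.
E = E° − (0.0601/n)·log Q = +1.696 − (0.0601/2)(2.525) = +1.620 V.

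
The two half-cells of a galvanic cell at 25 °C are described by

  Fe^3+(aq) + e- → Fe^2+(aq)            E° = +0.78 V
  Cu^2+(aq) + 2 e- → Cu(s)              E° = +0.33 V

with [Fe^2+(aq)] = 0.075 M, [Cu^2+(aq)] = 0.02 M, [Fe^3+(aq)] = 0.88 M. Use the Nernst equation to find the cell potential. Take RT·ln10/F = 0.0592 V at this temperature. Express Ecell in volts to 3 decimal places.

+0.564 V

Fe³⁺/Fe²⁺ is reduced (cathode, E° = +0.78 V) and Cu²⁺/Cu is oxidized (anode).
The standard potential is +0.78 − (+0.33) = +0.45 V and the balanced reaction transfers n = 2 electrons.
The balanced reaction is 2 Fe^3+(aq) + Cu(s) → 2 Fe^2+(aq) + Cu^2+(aq), so Q = ([Fe^2+(aq)]^2·[Cu^2+(aq)]) / [Fe^3+(aq)]^2 = 0.000145 and log Q = −3.838.
By the Nernst equation, E = +0.45 − (0.0592/2)·(−3.838) = +0.564 V.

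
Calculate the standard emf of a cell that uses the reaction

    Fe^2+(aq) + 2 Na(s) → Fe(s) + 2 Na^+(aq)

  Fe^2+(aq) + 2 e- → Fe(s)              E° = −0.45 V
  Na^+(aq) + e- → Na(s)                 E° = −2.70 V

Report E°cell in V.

Fe^2+(aq) gains electrons, so the Fe²⁺/Fe couple is the cathode; the Na⁺/Na couple is the anode.
E°cell = E°(cathode) − E°(anode) = −0.45 − (−2.70) = +2.25 V.
The positive value indicates the reaction is spontaneous as written.

+2.25 V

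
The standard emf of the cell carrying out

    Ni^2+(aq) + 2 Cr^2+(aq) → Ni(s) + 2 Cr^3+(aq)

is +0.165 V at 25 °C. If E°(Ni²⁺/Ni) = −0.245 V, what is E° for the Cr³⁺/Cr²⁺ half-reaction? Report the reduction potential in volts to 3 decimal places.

−0.410 V

In the reaction as written the Ni²⁺/Ni couple is reduced (cathode) and Cr³⁺/Cr²⁺ is oxidized (anode), so E°cell = E°(Ni²⁺/Ni) − E°(Cr³⁺/Cr²⁺).
E°(Cr³⁺/Cr²⁺) = E°(cathode) − E°cell = −0.245 − (+0.165) = −0.410 V.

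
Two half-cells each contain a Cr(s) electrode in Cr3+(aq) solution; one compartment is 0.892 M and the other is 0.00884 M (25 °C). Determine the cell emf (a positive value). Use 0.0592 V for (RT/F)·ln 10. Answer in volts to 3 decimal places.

For a concentration cell E°cell = 0, since both electrodes use the same couple.
The compartment with the higher Cr3+(aq) concentration (0.892 M) acts as the cathode; ions are reduced there and produced at the dilute (0.00884 M) anode.
With n = 3, Ecell = −(0.0592/3)·log([dilute]/[conc]) = −(0.0592/3)·log(0.00884/0.892) = +0.040 V.

0.040 V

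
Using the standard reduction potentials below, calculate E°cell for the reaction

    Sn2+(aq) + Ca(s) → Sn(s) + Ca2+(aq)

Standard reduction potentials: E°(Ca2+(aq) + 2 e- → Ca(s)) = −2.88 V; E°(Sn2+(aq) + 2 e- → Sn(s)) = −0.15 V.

+2.73 V

In the reaction as written, Sn2+(aq) is reduced (cathode) and Ca2+(aq) is produced by oxidation at the anode.
E°cell = E°(cathode) − E°(anode) = −0.15 − (−2.88) = +2.73 V.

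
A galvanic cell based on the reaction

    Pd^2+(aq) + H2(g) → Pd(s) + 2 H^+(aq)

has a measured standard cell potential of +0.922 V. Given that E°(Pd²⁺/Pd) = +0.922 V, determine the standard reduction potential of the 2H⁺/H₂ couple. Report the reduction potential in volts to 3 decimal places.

+0.000 V

In the reaction as written the Pd²⁺/Pd couple is reduced (cathode) and 2H⁺/H₂ is oxidized (anode), so E°cell = E°(Pd²⁺/Pd) − E°(2H⁺/H₂).
E°(2H⁺/H₂) = E°(cathode) − E°cell = +0.922 − (+0.922) = +0.000 V.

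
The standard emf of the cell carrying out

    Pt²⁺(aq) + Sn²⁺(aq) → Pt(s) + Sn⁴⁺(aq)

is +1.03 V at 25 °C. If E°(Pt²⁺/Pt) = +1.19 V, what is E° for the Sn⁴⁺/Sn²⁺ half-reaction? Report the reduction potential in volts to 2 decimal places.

In the reaction as written the Pt²⁺/Pt couple is reduced (cathode) and Sn⁴⁺/Sn²⁺ is oxidized (anode), so E°cell = E°(Pt²⁺/Pt) − E°(Sn⁴⁺/Sn²⁺).
E°(Sn⁴⁺/Sn²⁺) = E°(cathode) − E°cell = +1.19 − (+1.03) = +0.16 V.

+0.16 V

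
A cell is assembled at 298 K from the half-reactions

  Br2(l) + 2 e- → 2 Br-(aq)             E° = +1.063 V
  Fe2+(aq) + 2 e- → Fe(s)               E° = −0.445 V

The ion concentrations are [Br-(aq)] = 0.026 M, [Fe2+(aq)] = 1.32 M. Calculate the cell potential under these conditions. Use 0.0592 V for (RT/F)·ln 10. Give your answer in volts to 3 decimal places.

The Br₂/Br⁻ couple has the more positive E°, so it is the cathode; Fe²⁺/Fe is the anode.
E°cell = E°cat − E°an = +1.063 − (−0.445) = +1.508 V; n = 2.
For the overall reaction Br2(l) + Fe(s) → 2 Br-(aq) + Fe2+(aq), Q = [Br-(aq)]^2·[Fe2+(aq)] = 0.000892, giving log Q = −3.049.
By the Nernst equation, E = +1.508 − (0.0592/2)·(−3.049) = +1.598 V.

+1.598 V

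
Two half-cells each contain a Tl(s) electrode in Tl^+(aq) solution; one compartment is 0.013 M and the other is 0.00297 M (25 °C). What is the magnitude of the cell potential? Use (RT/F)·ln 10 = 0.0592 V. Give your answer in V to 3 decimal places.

For a concentration cell E°cell = 0, since both electrodes use the same couple.
The compartment with the higher Tl^+(aq) concentration (0.013 M) acts as the cathode; ions are reduced there and produced at the dilute (0.00297 M) anode.
With n = 1, Ecell = −(0.0592/1)·log([dilute]/[conc]) = −(0.0592/1)·log(0.00297/0.013) = +0.038 V.

0.038 V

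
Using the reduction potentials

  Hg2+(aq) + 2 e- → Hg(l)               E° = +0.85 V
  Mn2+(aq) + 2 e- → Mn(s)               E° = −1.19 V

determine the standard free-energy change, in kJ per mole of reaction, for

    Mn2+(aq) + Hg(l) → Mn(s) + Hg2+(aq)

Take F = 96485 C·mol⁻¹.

+394 kJ/mol

In the reaction as written Mn2+(aq) is reduced, so the Mn²⁺/Mn couple is the cathode and Hg²⁺/Hg is the anode.
E°cell = −1.19 − (+0.85) = −2.04 V; balancing electrons gives n = 2.
ΔG° = −nFE°cell = −(2)(96485)(−2.04) J/mol = +394 kJ/mol.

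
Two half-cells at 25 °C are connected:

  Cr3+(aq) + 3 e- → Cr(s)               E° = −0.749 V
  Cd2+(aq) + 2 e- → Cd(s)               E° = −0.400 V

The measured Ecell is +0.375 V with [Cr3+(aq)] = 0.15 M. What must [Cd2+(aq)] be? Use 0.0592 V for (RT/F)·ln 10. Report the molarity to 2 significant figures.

With Cd²⁺/Cd at the cathode and Cr³⁺/Cr at the anode, E°cell = −0.400 − (−0.749) = +0.349 V (n = 6).
Since E = E° − (0.0592/n)·log Q, log Q = n(E° − E)/0.0592 = −2.635.
For 3 Cd2+(aq) + 2 Cr(s) → 3 Cd(s) + 2 Cr3+(aq), the reaction quotient is Q = [Cr3+(aq)]^2 / [Cd2+(aq)]^3.
Solving for the unknown gives log [Cd2+(aq)] = 0.329, so [Cd2+(aq)] ≈ 2.1 M.

2.1 M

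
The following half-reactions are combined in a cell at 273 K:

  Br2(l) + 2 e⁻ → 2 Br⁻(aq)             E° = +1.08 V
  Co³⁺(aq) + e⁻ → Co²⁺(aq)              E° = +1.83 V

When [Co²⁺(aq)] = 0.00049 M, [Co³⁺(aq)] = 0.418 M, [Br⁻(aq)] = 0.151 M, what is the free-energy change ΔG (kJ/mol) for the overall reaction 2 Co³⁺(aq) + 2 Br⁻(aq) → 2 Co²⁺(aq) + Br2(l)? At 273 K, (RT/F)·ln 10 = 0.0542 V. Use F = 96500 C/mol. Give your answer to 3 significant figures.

With Co³⁺/Co²⁺ reduced at the cathode, E°cell = +1.83 − (+1.08) = +0.75 V and n = 2.
Here Q = [Co²⁺(aq)]^2 / ([Co³⁺(aq)]^2·[Br⁻(aq)]^2) = 6.03×10^−5 (log Q = −4.220), giving E = +0.75 − (0.0542/2)·(−4.220) = +0.8644 V.
Then ΔG = −nFE = −2 × 96500 × +0.8644 J/mol = −167 kJ/mol.

−167 kJ/mol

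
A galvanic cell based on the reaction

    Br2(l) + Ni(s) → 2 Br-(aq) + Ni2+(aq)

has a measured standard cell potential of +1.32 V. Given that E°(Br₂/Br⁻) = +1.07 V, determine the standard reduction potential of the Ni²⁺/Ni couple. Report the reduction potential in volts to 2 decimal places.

−0.25 V

In the reaction as written the Br₂/Br⁻ couple is reduced (cathode) and Ni²⁺/Ni is oxidized (anode), so E°cell = E°(Br₂/Br⁻) − E°(Ni²⁺/Ni).
E°(Ni²⁺/Ni) = E°(cathode) − E°cell = +1.07 − (+1.32) = −0.25 V.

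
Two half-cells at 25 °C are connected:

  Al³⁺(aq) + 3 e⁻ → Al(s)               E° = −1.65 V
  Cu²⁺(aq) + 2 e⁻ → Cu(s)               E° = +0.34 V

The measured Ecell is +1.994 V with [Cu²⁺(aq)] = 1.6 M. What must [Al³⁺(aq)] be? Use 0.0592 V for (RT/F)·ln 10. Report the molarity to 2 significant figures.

1.3 M

Cu²⁺/Cu is the cathode (higher E°); E°cell = +0.34 − (−1.65) = +1.99 V with n = 6.
Since E = E° − (0.0592/n)·log Q, log Q = n(E° − E)/0.0592 = −0.405.
Balancing electrons gives 3 Cu²⁺(aq) + 2 Al(s) → 3 Cu(s) + 2 Al³⁺(aq); thus Q = [Al³⁺(aq)]^2 / [Cu²⁺(aq)]^3.
Isolating [Al³⁺(aq)] in Q = 10^{−0.405} yields log [Al³⁺(aq)] = 0.104, i.e. 1.3 M.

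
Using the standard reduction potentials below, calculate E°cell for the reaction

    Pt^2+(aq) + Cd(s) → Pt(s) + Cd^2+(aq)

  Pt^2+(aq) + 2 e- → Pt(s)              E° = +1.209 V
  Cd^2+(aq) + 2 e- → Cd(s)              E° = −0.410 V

+1.619 V

Pt^2+(aq) gains electrons, so the Pt²⁺/Pt couple is the cathode; the Cd²⁺/Cd couple is the anode.
E°cell = E°(cathode) − E°(anode) = +1.209 − (−0.410) = +1.619 V.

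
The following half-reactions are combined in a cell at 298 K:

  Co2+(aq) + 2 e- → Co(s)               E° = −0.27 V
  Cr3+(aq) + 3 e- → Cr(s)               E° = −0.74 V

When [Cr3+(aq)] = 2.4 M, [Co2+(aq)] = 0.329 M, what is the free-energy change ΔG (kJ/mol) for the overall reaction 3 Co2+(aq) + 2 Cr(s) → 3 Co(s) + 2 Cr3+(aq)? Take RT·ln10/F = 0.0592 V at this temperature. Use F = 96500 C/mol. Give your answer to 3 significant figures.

The standard cell potential is −0.27 − (−0.74) = +0.47 V, with n = 6 electrons in the balanced equation.
Q = [Cr3+(aq)]^2 / [Co2+(aq)]^3 = 162, so log Q = 2.209 and E = +0.47 − (0.0592/6)(2.209) = +0.4482 V.
ΔG = −nFE = −(6)(96500)(+0.4482) J/mol = −260 kJ/mol.

−260 kJ/mol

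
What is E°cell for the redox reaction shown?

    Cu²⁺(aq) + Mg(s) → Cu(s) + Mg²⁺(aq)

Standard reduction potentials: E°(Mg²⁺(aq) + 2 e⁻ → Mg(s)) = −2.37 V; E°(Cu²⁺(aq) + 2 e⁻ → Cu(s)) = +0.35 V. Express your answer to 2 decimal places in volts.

Cu²⁺(aq) gains electrons, so the Cu²⁺/Cu couple is the cathode; the Mg²⁺/Mg couple is the anode.
E°cell = E°(cathode) − E°(anode) = +0.35 − (−2.37) = +2.72 V.
The positive value indicates the reaction is spontaneous as written.

+2.72 V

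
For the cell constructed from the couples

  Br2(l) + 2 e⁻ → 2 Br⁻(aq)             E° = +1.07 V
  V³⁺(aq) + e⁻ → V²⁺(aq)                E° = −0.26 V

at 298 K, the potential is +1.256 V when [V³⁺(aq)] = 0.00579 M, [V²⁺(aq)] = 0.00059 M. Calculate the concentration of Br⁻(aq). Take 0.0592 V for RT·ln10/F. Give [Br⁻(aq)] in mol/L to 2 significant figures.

1.8 M

Br₂/Br⁻ is the cathode (higher E°); E°cell = +1.07 − (−0.26) = +1.33 V with n = 2.
Since E = E° − (0.0592/n)·log Q, log Q = n(E° − E)/0.0592 = 2.500.
Balancing electrons gives Br2(l) + 2 V²⁺(aq) → 2 Br⁻(aq) + 2 V³⁺(aq); thus Q = ([Br⁻(aq)]^2·[V³⁺(aq)]^2) / [V²⁺(aq)]^2.
Isolating [Br⁻(aq)] in Q = 10^{2.500} yields log [Br⁻(aq)] = 0.258, i.e. 1.8 M.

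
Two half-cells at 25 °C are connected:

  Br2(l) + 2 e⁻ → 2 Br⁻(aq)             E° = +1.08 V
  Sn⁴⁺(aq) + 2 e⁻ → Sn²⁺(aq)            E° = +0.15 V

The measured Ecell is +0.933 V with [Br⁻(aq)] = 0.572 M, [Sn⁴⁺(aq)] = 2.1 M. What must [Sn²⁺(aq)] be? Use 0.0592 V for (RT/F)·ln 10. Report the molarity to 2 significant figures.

0.87 M

With Br₂/Br⁻ at the cathode and Sn⁴⁺/Sn²⁺ at the anode, E°cell = +1.08 − (+0.15) = +0.93 V (n = 2).
Rearranging E = E° − (0.0592/n)·log Q gives log Q = 2(+0.93 − (+0.933))/0.0592 = −0.101.
The balanced reaction is Br2(l) + Sn²⁺(aq) → 2 Br⁻(aq) + Sn⁴⁺(aq), so Q = ([Br⁻(aq)]^2·[Sn⁴⁺(aq)]) / [Sn²⁺(aq)].
Substituting the known concentrations and solving, log [Sn²⁺(aq)] = −0.062 and [Sn²⁺(aq)] = 0.87 M.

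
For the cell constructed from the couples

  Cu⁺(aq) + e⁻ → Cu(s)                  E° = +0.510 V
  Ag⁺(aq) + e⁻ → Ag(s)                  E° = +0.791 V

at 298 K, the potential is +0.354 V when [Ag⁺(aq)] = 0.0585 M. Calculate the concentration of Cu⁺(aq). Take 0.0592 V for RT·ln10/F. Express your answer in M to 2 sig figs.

With Ag⁺/Ag at the cathode and Cu⁺/Cu at the anode, E°cell = +0.791 − (+0.510) = +0.281 V (n = 1).
From the Nernst equation, log Q = n(E° − E)/0.0592 = 1·(+0.281 − (+0.354))/0.0592 = −1.233.
Balancing electrons gives Ag⁺(aq) + Cu(s) → Ag(s) + Cu⁺(aq); thus Q = [Cu⁺(aq)] / [Ag⁺(aq)].
Solving for the unknown gives log [Cu⁺(aq)] = −2.466, so [Cu⁺(aq)] ≈ 0.0034 M.

0.0034 M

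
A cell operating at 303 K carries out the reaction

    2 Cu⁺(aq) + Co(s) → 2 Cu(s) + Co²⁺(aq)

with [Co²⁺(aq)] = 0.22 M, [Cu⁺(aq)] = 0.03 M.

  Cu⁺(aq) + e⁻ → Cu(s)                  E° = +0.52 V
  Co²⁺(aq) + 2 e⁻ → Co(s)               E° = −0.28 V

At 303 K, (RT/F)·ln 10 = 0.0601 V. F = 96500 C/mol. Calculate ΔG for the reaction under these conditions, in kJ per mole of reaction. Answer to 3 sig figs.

−141 kJ/mol

E°cell = +0.52 − (−0.28) = +0.80 V; the balanced reaction transfers n = 2 electrons.
Here Q = [Co²⁺(aq)] / [Cu⁺(aq)]^2 = 244 (log Q = 2.388), giving E = +0.80 − (0.0601/2)·(2.388) = +0.7282 V.
Finally ΔG = −nFE = −(2)(96500 C/mol)(+0.7282 V) = −141 kJ/mol.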